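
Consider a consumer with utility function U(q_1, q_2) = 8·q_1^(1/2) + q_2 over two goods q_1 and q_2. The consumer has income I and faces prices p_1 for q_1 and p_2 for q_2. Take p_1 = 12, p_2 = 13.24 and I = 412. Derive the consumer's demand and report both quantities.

q_1* = 19.4775, q_2* = 13.4645

Set MRS = p_1/p_2: 4·q_1^(−1/2) = p_1/p_2.
Thus q_1* = (4·p_2/p_1)² — independent of I — with the rest of income spent on q_2.
Plugging in: q_1* = (4·13.24/12)² = 19.4775, q_2* = 13.4645.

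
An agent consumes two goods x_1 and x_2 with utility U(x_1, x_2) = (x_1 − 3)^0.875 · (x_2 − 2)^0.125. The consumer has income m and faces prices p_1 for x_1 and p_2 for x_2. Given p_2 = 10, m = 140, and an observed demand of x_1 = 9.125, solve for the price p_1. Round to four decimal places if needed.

This is Cobb-Douglas in (x_1−3, x_2−2): tangency gives 0.875·p_2·(x_2−2) = 0.125·p_1·(x_1−3).
After buying the subsistence bundle (3, 2), a share 0.875 of the remaining income goes to x_1: x_1* = 3 + 0.875·(m − 3p_1 − 2p_2)/p_1.
Set x_1* = 9.125 in the demand function and solve for p_1: p_1 = 12.

p_1 = 12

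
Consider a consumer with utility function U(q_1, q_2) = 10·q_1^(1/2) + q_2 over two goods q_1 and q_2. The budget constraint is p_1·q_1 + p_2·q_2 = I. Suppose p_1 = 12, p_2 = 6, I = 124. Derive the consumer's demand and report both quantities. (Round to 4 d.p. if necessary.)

MU_q_1 = 5/√q_1, MU_q_2 = 1. Tangency: 5/√q_1 = p_1/p_2.
Thus q_1* = (5·p_2/p_1)² — independent of I — with the rest of income spent on q_2.
Plugging in: q_1* = (5·6/12)² = 6.25, q_2* = 8.1667.

q_1* = 6.25, q_2* = 8.1667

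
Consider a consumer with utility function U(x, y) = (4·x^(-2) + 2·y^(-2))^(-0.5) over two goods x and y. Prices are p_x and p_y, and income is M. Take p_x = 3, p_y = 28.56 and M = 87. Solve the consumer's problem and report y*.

y* = 2.3789

MRS = MU_x/MU_y = 2·(y/x)^(3). Set equal to p_x/p_y.
Hence y/x = ((1/2)·p_x/p_y)^(1/(3)), i.e. raised to the 1/3 power.
Substitute y = (y/x)·x into the budget: x* = M/(p_x + p_y·(y/x)).
Numerically y/x = 0.374494, so x* = 87/(3 + 28.56·0.374494) = 6.3524 and y* = 0.374494·6.3524 = 2.3789.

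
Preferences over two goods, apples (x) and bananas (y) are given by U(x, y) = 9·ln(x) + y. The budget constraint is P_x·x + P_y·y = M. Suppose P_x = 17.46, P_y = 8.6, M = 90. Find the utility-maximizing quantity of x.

So x*(P_x,P_y) = 9·P_y/P_x, independent of income; and y* = (M − 9·P_y)/P_y.
At the given prices: x* = 9·8.6/17.46 = 4.433.

x* = 4.433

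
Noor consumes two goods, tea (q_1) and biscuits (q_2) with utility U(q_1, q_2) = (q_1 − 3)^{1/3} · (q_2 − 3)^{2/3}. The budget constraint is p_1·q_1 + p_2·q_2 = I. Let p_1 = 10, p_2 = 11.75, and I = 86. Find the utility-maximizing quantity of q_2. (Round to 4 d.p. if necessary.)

q_2* = 4.1773

Let q_1' = q_1−3, q_2' = q_2−3. MRS = (1/2)·q_2'/q_1' = p_1/p_2.
Substituting into the budget: q_1* = 3 + 1/3·(I − 3·p_1 − 3·p_2)/p_1, and q_2* = 3 + 2/3·(…)/p_2.
Discretionary income = 86 − 3·10 − 3·11.75 = 20.75; q_2* = 3 + 2/3·20.75/11.75 = 4.1773.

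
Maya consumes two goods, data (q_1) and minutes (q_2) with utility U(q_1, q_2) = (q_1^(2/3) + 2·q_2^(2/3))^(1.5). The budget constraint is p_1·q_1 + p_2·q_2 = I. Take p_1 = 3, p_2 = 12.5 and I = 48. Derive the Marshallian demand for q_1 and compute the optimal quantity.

q_1* = 10.9529

From the CES first-order condition, (1/2)·(q_2/q_1)^(1/3) = p_1/p_2.
Solve for the ratio: q_2/q_1 = [2·p_1/p_2]^(3).
With the ratio pinned down, the budget gives q_1* = I/(p_1 + p_2·(q_2/q_1)) and q_2* = (q_2/q_1)·q_1*.
Numerically q_2/q_1 = 0.110592, so q_1* = 48/(3 + 12.5·0.110592) = 10.9529.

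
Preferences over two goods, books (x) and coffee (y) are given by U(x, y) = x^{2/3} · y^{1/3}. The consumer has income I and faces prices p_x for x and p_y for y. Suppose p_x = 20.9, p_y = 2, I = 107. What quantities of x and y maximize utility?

Tangency: MRS = 2·y/x = p_x/p_y.
Rearranging, p_y·y = (1/2)·p_x·x. Substituting into the budget gives p_x·x·(1 + (1/2)) = I.
Demand: x*(p_x,p_y,I) = 2/3·I/p_x and y* = 1/3·I/p_y.
At p_x=20.9, p_y=2, I=107: x* = 2/3·107/20.9 = 3.4131, y* = 17.8333.

x* = 3.4131, y* = 17.8333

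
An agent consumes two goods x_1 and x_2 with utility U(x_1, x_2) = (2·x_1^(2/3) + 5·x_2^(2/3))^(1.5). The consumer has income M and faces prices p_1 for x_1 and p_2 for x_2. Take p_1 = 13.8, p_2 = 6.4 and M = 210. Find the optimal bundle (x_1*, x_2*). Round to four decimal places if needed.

Substitute x_2 = (x_2/x_1)·x_1 into the budget: x_1* = M/(p_1 + p_2·(x_2/x_1)).
Numerically x_2/x_1 = 156.645298, so x_1* = 210/(13.8 + 6.4·156.645298) = 0.2066 and x_2* = 156.645298·0.2066 = 32.367.

x_1* = 0.2066, x_2* = 32.367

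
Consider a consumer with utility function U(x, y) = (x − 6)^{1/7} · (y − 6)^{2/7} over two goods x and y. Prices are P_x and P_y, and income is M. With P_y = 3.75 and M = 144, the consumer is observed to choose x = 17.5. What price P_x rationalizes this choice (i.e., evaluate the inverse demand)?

Let x' = x−6, y' = y−6. MRS = (1/2)·y'/x' = P_x/P_y.
After buying the subsistence bundle (6, 6), a share 1/3 of the remaining income goes to x: x* = 6 + 1/3·(M − 6P_x − 6P_y)/P_x.
Set x* = 17.5 in the demand function and solve for P_x: P_x = 3.

P_x = 3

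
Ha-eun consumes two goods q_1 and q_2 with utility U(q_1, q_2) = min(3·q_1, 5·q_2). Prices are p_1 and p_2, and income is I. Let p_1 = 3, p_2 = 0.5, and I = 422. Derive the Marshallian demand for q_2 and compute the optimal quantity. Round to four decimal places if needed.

With perfect complements, no substitution: consume in ratio q_1:q_2 = 5:3.
Budget: p_1·q_1 + p_2·(3/5)·q_1 = I, so (5·p_1 + 3·p_2)·q_1 = 5·I.
Demand: q_1*(p_1,p_2,I) = 5·I/(5·p_1 + 3·p_2), q_2* = 3·I/(5·p_1 + 3·p_2).
Here 5·3 + 3·0.5 = 16.5, giving q_2* = 76.7273.

q_2* = 76.7273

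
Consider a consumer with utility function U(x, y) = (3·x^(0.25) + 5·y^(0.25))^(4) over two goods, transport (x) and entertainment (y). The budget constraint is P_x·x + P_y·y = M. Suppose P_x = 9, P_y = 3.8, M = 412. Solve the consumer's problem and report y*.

y* = 78.586

MU_x ∝ 3·x^(-0.75), MU_y ∝ 5·y^(-0.75), so MRS = (3/5)·(y/x)^(0.75) = P_x/P_y.
Solve for the ratio: y/x = [(5/3)·P_x/P_y]^(4/3).
Substitute y = (y/x)·x into the budget: x* = M/(P_x + P_y·(y/x)).
Numerically y/x = 6.238453, so x* = 412/(9 + 3.8·6.238453) = 12.597 and y* = 6.238453·12.597 = 78.586.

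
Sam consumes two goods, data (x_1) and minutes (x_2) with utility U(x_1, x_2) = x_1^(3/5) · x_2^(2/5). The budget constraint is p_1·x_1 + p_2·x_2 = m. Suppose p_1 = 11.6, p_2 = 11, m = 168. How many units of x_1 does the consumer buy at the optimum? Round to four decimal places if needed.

Tangency: MRS = (3/2)·x_2/x_1 = p_1/p_2.
Rearranging, p_2·x_2 = (2/3)·p_1·x_1. Substituting into the budget gives p_1·x_1·(1 + (2/3)) = m.
Demand: x_1*(p_1,p_2,m) = 0.6·m/p_1 and x_2* = 0.4·m/p_2.
At p_1=11.6, p_2=11, m=168: x_1* = 0.6·168/11.6 = 8.6897.

x_1* = 8.6897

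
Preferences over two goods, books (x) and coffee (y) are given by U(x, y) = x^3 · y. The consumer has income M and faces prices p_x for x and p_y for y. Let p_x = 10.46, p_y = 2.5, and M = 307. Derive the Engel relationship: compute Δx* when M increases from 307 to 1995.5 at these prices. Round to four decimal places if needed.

Δx* = 121.0684

The MRS is 3·y/x. Set MRS = p_x/p_y.
Rearranging, p_y·y = (1/3)·p_x·x. Substituting into the budget gives p_x·x·(1 + (1/3)) = M.
Demand: x*(p_x,p_y,M) = 0.75·M/p_x and y* = 0.25·M/p_y.
At p_x=10.46, p_y=2.5, M=307: x* = 0.75·307/10.46 = 22.0124.
At M' = 1995.5: x* = 143.0808. Change: 143.0808 − 22.0124 = 121.0684.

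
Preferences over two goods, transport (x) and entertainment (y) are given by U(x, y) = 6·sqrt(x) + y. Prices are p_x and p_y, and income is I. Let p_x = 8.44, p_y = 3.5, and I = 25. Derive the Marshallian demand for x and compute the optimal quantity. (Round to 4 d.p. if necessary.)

x* = 1.5477

Utility is quasi-linear in y; the FOC for x is 3/√x = p_x/p_y.
Solve: √x = 3·p_y/p_x, so x*(p_x,p_y) = (3·p_y/p_x)², and y* = (I − p_x·x*)/p_y.
Plugging in: x* = (3·3.5/8.44)² = 1.5477.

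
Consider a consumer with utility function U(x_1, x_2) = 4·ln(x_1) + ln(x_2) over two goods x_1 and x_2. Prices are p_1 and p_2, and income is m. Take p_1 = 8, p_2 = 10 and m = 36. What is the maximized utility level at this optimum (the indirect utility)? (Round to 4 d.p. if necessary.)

Demand: x_1*(p_1,p_2,m) = 0.8·m/p_1 and x_2* = 0.2·m/p_2.
At p_1=8, p_2=10, m=36: x_1* = 0.8·36/8 = 3.6, x_2* = 0.72.
Utility at the optimum: U(3.6, 0.72) = 4.7952.

V = 4.7952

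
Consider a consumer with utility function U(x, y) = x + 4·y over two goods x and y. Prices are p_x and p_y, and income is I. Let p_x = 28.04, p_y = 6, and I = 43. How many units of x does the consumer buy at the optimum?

x* = 0

y gives more utility per dollar, so spend all income on y: y* = I/p_y, x* = 0.
Numerically: x* = 0, y* = 7.1667.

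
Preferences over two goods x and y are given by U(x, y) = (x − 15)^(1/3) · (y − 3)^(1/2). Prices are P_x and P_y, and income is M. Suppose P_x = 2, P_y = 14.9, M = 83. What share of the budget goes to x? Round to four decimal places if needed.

MRS = (2/3)·(y−3)/(x−15). Tangency with P_x/P_y gives y−3 = (3/2)·(P_x/P_y)·(x−15).
Substituting into the budget: x* = 15 + 0.4·(M − 15·P_x − 3·P_y)/P_x, and y* = 3 + 0.6·(…)/P_y.
Discretionary income = 83 − 15·2 − 3·14.9 = 8.3; x* = 15 + 0.4·8.3/2 = 16.66; y* = 3 + 0.6·8.3/14.9 = 3.3342.
Expenditure on x: 2·16.66 = 33.32; share = 0.4014.

share on x = 0.4014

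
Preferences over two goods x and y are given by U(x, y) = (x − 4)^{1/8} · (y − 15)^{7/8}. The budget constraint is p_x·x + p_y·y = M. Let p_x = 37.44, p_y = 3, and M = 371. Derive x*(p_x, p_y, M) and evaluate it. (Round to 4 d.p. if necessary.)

This is Cobb-Douglas in (x−4, y−15): tangency gives 0.125·p_y·(y−15) = 0.875·p_x·(x−4).
Substituting into the budget: x* = 4 + 0.125·(M − 4·p_x − 15·p_y)/p_x, and y* = 15 + 0.875·(…)/p_y.
Discretionary income = 371 − 4·37.44 − 15·3 = 176.24; x* = 4 + 0.125·176.24/37.44 = 4.5884.

x* = 4.5884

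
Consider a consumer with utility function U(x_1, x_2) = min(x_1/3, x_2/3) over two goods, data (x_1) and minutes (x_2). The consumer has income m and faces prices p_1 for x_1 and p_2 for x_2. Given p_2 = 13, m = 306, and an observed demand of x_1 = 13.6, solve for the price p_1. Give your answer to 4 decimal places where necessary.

Leontief preferences: the optimum is at the kink where x_1/3 = x_2/3, i.e. x_2 = x_1.
Budget: p_1·x_1 + p_2·x_1 = m, so (3·p_1 + 3·p_2)·x_1 = 3·m.
Demand: x_1*(p_1,p_2,m) = 3·m/(3·p_1 + 3·p_2), x_2* = 3·m/(3·p_1 + 3·p_2).
Set x_1* = 13.6 in the demand function and solve for p_1: p_1 = 9.5.

p_1 = 9.5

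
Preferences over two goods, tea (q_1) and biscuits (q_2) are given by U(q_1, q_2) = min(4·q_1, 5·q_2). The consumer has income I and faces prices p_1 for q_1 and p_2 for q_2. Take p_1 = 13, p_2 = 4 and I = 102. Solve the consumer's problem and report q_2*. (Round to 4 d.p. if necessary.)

Leontief preferences: the optimum is at the kink where q_1/5 = q_2/4, i.e. q_2 = (4/5)·q_1.
Budget: p_1·q_1 + p_2·(4/5)·q_1 = I, so (5·p_1 + 4·p_2)·q_1 = 5·I.
Demand: q_1*(p_1,p_2,I) = 5·I/(5·p_1 + 4·p_2), q_2* = 4·I/(5·p_1 + 4·p_2).
Here 5·13 + 4·4 = 81, giving q_2* = 5.037.

q_2* = 5.037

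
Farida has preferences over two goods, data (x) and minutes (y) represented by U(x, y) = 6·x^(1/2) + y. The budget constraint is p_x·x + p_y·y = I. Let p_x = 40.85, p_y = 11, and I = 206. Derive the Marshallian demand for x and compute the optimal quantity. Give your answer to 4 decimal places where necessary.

x* = 0.6526

Utility is quasi-linear in y; the FOC for x is 3/√x = p_x/p_y.
Thus x* = (3·p_y/p_x)² — independent of I — with the rest of income spent on y.
Plugging in: x* = (3·11/40.85)² = 0.6526.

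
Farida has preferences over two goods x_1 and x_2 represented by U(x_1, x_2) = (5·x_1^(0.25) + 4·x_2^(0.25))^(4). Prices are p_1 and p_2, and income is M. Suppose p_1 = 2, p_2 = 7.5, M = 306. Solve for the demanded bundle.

MRS = MU_x_1/MU_x_2 = (5/4)·(x_2/x_1)^(0.75). Set equal to p_1/p_2.
Solve for the ratio: x_2/x_1 = [(4/5)·p_1/p_2]^(4/3).
Substitute x_2 = (x_2/x_1)·x_1 into the budget: x_1* = M/(p_1 + p_2·(x_2/x_1)).
Numerically x_2/x_1 = 0.127471, so x_1* = 306/(2 + 7.5·0.127471) = 103.5171 and x_2* = 0.127471·103.5171 = 13.1954.

x_1* = 103.5171, x_2* = 13.1954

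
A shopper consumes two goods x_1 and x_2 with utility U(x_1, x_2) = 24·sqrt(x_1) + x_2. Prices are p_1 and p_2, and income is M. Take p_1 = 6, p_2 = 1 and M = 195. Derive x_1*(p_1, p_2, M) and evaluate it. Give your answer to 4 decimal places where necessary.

x_1* = 4

Set MRS = p_1/p_2: 12·x_1^(−1/2) = p_1/p_2.
Thus x_1* = (12·p_2/p_1)² — independent of M — with the rest of income spent on x_2.
Plugging in: x_1* = (12·1/6)² = 4.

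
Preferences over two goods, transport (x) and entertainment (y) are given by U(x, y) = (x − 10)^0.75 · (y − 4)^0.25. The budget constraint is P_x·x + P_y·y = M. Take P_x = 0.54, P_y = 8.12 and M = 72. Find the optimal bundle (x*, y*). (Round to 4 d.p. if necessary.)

x* = 57.3889, y* = 5.0505

Let x' = x−10, y' = y−4. MRS = 3·y'/x' = P_x/P_y.
Substituting into the budget: x* = 10 + 0.75·(M − 10·P_x − 4·P_y)/P_x, and y* = 4 + 0.25·(…)/P_y.
Discretionary income = 72 − 10·0.54 − 4·8.12 = 34.12; x* = 10 + 0.75·34.12/0.54 = 57.3889; y* = 4 + 0.25·34.12/8.12 = 5.0505.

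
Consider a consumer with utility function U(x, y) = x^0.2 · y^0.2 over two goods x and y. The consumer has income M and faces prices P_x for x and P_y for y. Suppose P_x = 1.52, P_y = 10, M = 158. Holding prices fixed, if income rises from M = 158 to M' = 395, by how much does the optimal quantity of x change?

Δx* = 77.9605

Tangency: MRS = y/x = P_x/P_y.
So 0.2·P_y·y = 0.2·P_x·x; combined with the budget, a share 0.5 of income goes to x.
Demand: x*(P_x,P_y,M) = 0.5·M/P_x and y* = 0.5·M/P_y.
At P_x=1.52, P_y=10, M=158: x* = 0.5·158/1.52 = 51.9737.
At M' = 395: x* = 129.9342. Change: 129.9342 − 51.9737 = 77.9605.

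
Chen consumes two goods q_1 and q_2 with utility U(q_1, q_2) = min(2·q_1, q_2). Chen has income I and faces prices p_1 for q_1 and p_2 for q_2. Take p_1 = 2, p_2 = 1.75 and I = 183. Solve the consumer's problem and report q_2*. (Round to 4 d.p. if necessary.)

q_2* = 66.5455

Demand: q_1*(p_1,p_2,I) = I/(p_1 + 2·p_2), q_2* = 2·I/(p_1 + 2·p_2).
Here 2 + 2·1.75 = 5.5, giving q_2* = 66.5455.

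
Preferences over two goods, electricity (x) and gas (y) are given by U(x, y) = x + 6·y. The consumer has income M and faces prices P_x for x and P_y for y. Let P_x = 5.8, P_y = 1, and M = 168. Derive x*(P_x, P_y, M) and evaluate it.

x* = 0

Perfect substitutes: compare marginal utility per dollar. 1/P_x vs 6/P_y → 0.1724 vs 6.
y gives more utility per dollar, so spend all income on y: y* = M/P_y, x* = 0.
Numerically: x* = 0, y* = 168.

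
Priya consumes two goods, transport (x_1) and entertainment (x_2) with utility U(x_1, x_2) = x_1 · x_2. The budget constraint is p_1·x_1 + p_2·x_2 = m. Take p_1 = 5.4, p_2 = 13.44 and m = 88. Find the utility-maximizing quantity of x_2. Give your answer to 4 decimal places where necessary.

MU_x_1/MU_x_2 = (x_2)/(x_1); tangency sets this equal to p_1/p_2.
Rearranging, p_2·x_2 = p_1·x_1. Substituting into the budget gives p_1·x_1·(1 + 1) = m.
Demand: x_1*(p_1,p_2,m) = 0.5·m/p_1 and x_2* = 0.5·m/p_2.
At p_1=5.4, p_2=13.44, m=88: x_2* = 0.5·88/13.44 = 3.2738.

x_2* = 3.2738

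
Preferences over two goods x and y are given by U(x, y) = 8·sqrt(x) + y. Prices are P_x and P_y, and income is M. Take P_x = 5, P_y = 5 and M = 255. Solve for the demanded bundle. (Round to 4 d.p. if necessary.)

Utility is quasi-linear in y; the FOC for x is 4/√x = P_x/P_y.
Thus x* = (4·P_y/P_x)² — independent of M — with the rest of income spent on y.
Plugging in: x* = (4·5/5)² = 16, y* = 35.

x* = 16, y* = 35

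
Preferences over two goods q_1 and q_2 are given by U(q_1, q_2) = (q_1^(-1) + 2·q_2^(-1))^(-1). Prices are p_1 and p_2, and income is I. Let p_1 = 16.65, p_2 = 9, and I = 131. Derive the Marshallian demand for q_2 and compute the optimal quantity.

q_2* = 7.4196

Numerically q_2/q_1 = 1.923538, so q_1* = 131/(16.65 + 9·1.923538) = 3.8573 and q_2* = 1.923538·3.8573 = 7.4196.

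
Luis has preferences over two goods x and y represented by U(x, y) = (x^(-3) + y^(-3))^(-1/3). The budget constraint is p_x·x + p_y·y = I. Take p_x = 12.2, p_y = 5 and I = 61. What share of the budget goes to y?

MRS = MU_x/MU_y = (y/x)^(4). Set equal to p_x/p_y.
Solve for the ratio: y/x = [p_x/p_y]^(0.25).
Substitute y = (y/x)·x into the budget: x* = I/(p_x + p_y·(y/x)).
Numerically y/x = 1.24982, so x* = 61/(12.2 + 5·1.24982) = 3.3064 and y* = 1.24982·3.3064 = 4.1324.
Expenditure on y: 5·4.1324 = 20.662; share = 0.3387.

share on y = 0.3387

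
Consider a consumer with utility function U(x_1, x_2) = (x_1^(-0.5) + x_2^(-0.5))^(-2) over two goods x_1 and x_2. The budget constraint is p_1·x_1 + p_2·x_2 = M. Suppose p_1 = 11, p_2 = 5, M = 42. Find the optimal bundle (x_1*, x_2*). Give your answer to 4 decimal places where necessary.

x_1* = 2.1585, x_2* = 3.6512

MRS = MU_x_1/MU_x_2 = (x_2/x_1)^(1.5). Set equal to p_1/p_2.
Solve for the ratio: x_2/x_1 = [p_1/p_2]^(2/3).
With the ratio pinned down, the budget gives x_1* = M/(p_1 + p_2·(x_2/x_1)) and x_2* = (x_2/x_1)·x_1*.
Numerically x_2/x_1 = 1.691538, so x_1* = 42/(11 + 5·1.691538) = 2.1585 and x_2* = 1.691538·2.1585 = 3.6512.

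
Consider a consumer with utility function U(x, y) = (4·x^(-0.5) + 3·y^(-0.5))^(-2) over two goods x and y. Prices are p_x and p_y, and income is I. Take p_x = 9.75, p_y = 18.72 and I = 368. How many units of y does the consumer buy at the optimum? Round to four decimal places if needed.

y* = 9.9551

MU_x ∝ 4·x^(-1.5), MU_y ∝ 3·y^(-1.5), so MRS = (4/3)·(y/x)^(1.5) = p_x/p_y.
Hence y/x = ((3/4)·p_x/p_y)^(1/(1.5)), i.e. raised to the 2/3 power.
With the ratio pinned down, the budget gives x* = I/(p_x + p_y·(y/x)) and y* = (y/x)·x*.
Numerically y/x = 0.534367, so x* = 368/(9.75 + 18.72·0.534367) = 18.6297 and y* = 0.534367·18.6297 = 9.9551.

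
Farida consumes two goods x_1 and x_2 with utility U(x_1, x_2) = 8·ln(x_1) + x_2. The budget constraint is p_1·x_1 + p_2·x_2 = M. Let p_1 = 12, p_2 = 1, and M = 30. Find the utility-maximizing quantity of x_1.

Set MRS = p_1/p_2: (8/x_1)/1 = p_1/p_2.
So x_1*(p_1,p_2) = 8·p_2/p_1, independent of income; and x_2* = (M − 8·p_2)/p_2.
At the given prices: x_1* = 8·1/12 = 0.6667.

x_1* = 0.6667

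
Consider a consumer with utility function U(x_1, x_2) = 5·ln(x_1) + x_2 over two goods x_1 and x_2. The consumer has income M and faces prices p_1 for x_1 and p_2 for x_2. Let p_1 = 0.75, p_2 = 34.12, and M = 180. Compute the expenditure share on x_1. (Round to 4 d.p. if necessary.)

Set MRS = p_1/p_2: (5/x_1)/1 = p_1/p_2.
So x_1*(p_1,p_2) = 5·p_2/p_1, independent of income; and x_2* = (M − 5·p_2)/p_2.
At the given prices: x_1* = 5·34.12/0.75 = 227.4667, and x_2* = 0.2755.
Expenditure on x_1: 0.75·227.4667 = 170.6; share = 0.9478.

share on x_1 = 0.9478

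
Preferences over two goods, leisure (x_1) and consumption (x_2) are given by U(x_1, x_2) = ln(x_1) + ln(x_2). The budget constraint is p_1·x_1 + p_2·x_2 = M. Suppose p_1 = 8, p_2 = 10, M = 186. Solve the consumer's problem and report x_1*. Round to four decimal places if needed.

MU_x_1/MU_x_2 = (x_2)/(x_1); tangency sets this equal to p_1/p_2.
So p_2·x_2 = p_1·x_1; combined with the budget, a share 0.5 of income goes to x_1.
Demand: x_1*(p_1,p_2,M) = 0.5·M/p_1 and x_2* = 0.5·M/p_2.
At p_1=8, p_2=10, M=186: x_1* = 0.5·186/8 = 11.625.

x_1* = 11.625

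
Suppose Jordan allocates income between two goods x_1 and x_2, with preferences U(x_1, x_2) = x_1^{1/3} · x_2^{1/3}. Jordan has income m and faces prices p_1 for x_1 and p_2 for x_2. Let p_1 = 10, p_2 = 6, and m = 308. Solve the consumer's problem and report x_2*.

Demand: x_1*(p_1,p_2,m) = 0.5·m/p_1 and x_2* = 0.5·m/p_2.
At p_1=10, p_2=6, m=308: x_2* = 0.5·308/6 = 25.6667.

x_2* = 25.6667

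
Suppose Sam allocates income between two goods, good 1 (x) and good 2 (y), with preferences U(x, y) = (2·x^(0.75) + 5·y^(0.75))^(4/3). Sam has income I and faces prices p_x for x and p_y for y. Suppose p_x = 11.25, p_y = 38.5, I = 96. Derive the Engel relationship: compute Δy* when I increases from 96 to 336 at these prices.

MU_x ∝ 2·x^(-0.25), MU_y ∝ 5·y^(-0.25), so MRS = (2/5)·(y/x)^(0.25) = p_x/p_y.
Solve for the ratio: y/x = [(5/2)·p_x/p_y]^(4).
Substitute y = (y/x)·x into the budget: x* = I/(p_x + p_y·(y/x)).
Numerically y/x = 0.284792, so x* = 96/(11.25 + 38.5·0.284792) = 4.3215 and y* = 0.284792·4.3215 = 1.2307.
At I' = 336: y* = 4.3076. Change: 4.3076 − 1.2307 = 3.0768.

Δy* = 3.0768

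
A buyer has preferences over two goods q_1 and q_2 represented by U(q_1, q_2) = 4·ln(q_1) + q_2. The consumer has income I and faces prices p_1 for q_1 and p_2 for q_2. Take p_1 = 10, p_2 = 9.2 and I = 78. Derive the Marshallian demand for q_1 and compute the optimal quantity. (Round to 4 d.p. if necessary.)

MU_q_1 = 4/q_1, MU_q_2 = 1. Tangency: 4/q_1 = p_1/p_2.
So q_1*(p_1,p_2) = 4·p_2/p_1, independent of income; and q_2* = (I − 4·p_2)/p_2.
At the given prices: q_1* = 4·9.2/10 = 3.68.

q_1* = 3.68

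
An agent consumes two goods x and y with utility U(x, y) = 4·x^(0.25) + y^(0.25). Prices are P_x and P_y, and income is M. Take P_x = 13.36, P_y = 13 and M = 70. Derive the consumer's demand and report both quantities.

Substitute y = (y/x)·x into the budget: x* = M/(P_x + P_y·(y/x)).
Numerically y/x = 0.163332, so x* = 70/(13.36 + 13·0.163332) = 4.521 and y* = 0.163332·4.521 = 0.7384.

x* = 4.521, y* = 0.7384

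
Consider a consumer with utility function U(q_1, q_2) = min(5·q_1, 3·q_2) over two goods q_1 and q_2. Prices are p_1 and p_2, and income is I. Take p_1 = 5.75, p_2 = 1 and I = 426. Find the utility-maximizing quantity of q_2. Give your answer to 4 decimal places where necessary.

q_2* = 95.7303

Leontief preferences: the optimum is at the kink where q_1/3 = q_2/5, i.e. q_2 = (5/3)·q_1.
Budget: p_1·q_1 + p_2·(5/3)·q_1 = I, so (3·p_1 + 5·p_2)·q_1 = 3·I.
Demand: q_1*(p_1,p_2,I) = 3·I/(3·p_1 + 5·p_2), q_2* = 5·I/(3·p_1 + 5·p_2).
Here 3·5.75 + 5·1 = 22.25, giving q_2* = 95.7303.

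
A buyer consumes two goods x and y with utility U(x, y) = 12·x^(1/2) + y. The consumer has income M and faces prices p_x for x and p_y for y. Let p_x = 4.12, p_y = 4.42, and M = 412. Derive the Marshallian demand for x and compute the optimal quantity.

MU_x = 6/√x, MU_y = 1. Tangency: 6/√x = p_x/p_y.
Solve: √x = 6·p_y/p_x, so x*(p_x,p_y) = (6·p_y/p_x)², and y* = (M − p_x·x*)/p_y.
Plugging in: x* = (6·4.42/4.12)² = 41.4336.

x* = 41.4336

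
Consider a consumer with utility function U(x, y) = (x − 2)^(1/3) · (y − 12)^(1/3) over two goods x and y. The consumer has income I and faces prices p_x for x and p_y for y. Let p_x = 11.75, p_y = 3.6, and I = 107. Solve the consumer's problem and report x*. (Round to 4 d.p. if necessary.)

Let x' = x−2, y' = y−12. MRS = y'/x' = p_x/p_y.
Substituting into the budget: x* = 2 + 0.5·(I − 2·p_x − 12·p_y)/p_x, and y* = 12 + 0.5·(…)/p_y.
Discretionary income = 107 − 2·11.75 − 12·3.6 = 40.3; x* = 2 + 0.5·40.3/11.75 = 3.7149.

x* = 3.7149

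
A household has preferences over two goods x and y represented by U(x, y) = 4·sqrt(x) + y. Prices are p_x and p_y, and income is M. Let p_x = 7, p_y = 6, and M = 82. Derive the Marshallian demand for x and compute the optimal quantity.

MU_x = 2/√x, MU_y = 1. Tangency: 2/√x = p_x/p_y.
Solve: √x = 2·p_y/p_x, so x*(p_x,p_y) = (2·p_y/p_x)², and y* = (M − p_x·x*)/p_y.
Plugging in: x* = (2·6/7)² = 2.9388.

x* = 2.9388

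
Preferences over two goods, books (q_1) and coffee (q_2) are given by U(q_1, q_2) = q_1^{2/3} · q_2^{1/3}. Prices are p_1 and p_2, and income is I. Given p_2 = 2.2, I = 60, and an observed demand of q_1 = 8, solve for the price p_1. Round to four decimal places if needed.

p_1 = 5

MU_q_1/MU_q_2 = (2/3·q_2)/(1/3·q_1); tangency sets this equal to p_1/p_2.
So 2/3·p_2·q_2 = 1/3·p_1·q_1; combined with the budget, a share 2/3 of income goes to q_1.
Demand: q_1*(p_1,p_2,I) = 2/3·I/p_1 and q_2* = 1/3·I/p_2.
Set q_1* = 8 in the demand function and solve for p_1: p_1 = 5.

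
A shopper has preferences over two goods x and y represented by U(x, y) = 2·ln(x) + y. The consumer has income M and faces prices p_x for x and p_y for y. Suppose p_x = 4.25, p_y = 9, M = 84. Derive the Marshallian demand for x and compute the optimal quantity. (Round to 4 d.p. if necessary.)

x* = 4.2353

Set MRS = p_x/p_y: (2/x)/1 = p_x/p_y.
So x*(p_x,p_y) = 2·p_y/p_x, independent of income; and y* = (M − 2·p_y)/p_y.
At the given prices: x* = 2·9/4.25 = 4.2353.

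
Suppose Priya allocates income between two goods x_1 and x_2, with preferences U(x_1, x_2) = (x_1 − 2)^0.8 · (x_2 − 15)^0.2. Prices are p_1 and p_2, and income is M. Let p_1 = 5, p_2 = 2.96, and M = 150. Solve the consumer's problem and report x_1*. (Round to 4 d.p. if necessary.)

x_1* = 17.296

After buying the subsistence bundle (2, 15), a share 0.8 of the remaining income goes to x_1: x_1* = 2 + 0.8·(M − 2p_1 − 15p_2)/p_1.
Discretionary income = 150 − 2·5 − 15·2.96 = 95.6; x_1* = 2 + 0.8·95.6/5 = 17.296.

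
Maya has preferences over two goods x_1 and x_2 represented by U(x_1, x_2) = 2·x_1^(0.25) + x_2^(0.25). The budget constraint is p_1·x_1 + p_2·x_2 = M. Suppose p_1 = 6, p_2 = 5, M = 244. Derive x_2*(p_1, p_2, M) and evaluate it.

MU_x_1 ∝ 2·x_1^(-0.75), MU_x_2 ∝ x_2^(-0.75), so MRS = 2·(x_2/x_1)^(0.75) = p_1/p_2.
Solve for the ratio: x_2/x_1 = [(1/2)·p_1/p_2]^(4/3).
With the ratio pinned down, the budget gives x_1* = M/(p_1 + p_2·(x_2/x_1)) and x_2* = (x_2/x_1)·x_1*.
Numerically x_2/x_1 = 0.50606, so x_1* = 244/(6 + 5·0.50606) = 28.6039 and x_2* = 0.50606·28.6039 = 14.4753.

x_2* = 14.4753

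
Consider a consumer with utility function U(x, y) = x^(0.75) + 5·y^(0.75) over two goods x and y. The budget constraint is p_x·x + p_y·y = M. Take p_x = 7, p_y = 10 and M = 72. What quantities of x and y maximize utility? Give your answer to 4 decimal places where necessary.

From the CES first-order condition, (1/5)·(y/x)^(0.25) = p_x/p_y.
Hence y/x = (5·p_x/p_y)^(1/(0.25)), i.e. raised to the 4 power.
With the ratio pinned down, the budget gives x* = M/(p_x + p_y·(y/x)) and y* = (y/x)·x*.
Numerically y/x = 150.0625, so x* = 72/(7 + 10·150.0625) = 0.0478 and y* = 150.0625·0.0478 = 7.1666.

x* = 0.0478, y* = 7.1666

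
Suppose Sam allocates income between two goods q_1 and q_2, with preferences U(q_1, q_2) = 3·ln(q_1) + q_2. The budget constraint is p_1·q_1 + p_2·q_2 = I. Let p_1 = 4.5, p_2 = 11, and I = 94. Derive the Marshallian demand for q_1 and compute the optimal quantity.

q_1* = 7.3333

MU_q_1 = 3/q_1, MU_q_2 = 1. Tangency: 3/q_1 = p_1/p_2.
So q_1*(p_1,p_2) = 3·p_2/p_1, independent of income; and q_2* = (I − 3·p_2)/p_2.
At the given prices: q_1* = 3·11/4.5 = 7.3333.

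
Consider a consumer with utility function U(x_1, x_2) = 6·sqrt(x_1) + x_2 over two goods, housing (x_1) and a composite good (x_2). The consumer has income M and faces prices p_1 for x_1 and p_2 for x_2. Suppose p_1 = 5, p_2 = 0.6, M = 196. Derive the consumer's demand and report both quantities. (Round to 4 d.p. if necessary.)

x_1* = 0.1296, x_2* = 325.5867

MU_x_1 = 3/√x_1, MU_x_2 = 1. Tangency: 3/√x_1 = p_1/p_2.
Solve: √x_1 = 3·p_2/p_1, so x_1*(p_1,p_2) = (3·p_2/p_1)², and x_2* = (M − p_1·x_1*)/p_2.
Plugging in: x_1* = (3·0.6/5)² = 0.1296, x_2* = 325.5867.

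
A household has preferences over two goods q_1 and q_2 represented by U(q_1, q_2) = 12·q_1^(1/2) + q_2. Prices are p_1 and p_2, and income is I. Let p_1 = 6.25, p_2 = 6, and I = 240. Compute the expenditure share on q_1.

share on q_1 = 0.864

Thus q_1* = (6·p_2/p_1)² — independent of I — with the rest of income spent on q_2.
Plugging in: q_1* = (6·6/6.25)² = 33.1776, q_2* = 5.44.
Expenditure on q_1: 6.25·33.1776 = 207.36; share = 0.864.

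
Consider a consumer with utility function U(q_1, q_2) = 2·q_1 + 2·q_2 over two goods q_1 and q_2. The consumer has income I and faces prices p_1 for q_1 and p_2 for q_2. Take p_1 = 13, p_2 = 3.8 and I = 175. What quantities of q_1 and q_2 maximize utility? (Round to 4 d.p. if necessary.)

Perfect substitutes: compare marginal utility per dollar. 2/p_1 vs 2/p_2 → 0.1538 vs 0.5263.
q_2 gives more utility per dollar, so spend all income on q_2: q_2* = I/p_2, q_1* = 0.
Numerically: q_1* = 0, q_2* = 46.0526.

q_1* = 0, q_2* = 46.0526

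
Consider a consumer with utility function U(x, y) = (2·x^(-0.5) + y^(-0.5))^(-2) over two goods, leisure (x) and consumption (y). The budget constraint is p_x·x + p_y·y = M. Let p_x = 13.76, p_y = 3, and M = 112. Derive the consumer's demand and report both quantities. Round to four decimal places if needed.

MRS = MU_x/MU_y = 2·(y/x)^(1.5). Set equal to p_x/p_y.
Hence y/x = ((1/2)·p_x/p_y)^(1/(1.5)), i.e. raised to the 2/3 power.
Substitute y = (y/x)·x into the budget: x* = M/(p_x + p_y·(y/x)).
Numerically y/x = 1.739048, so x* = 112/(13.76 + 3·1.739048) = 5.9018 and y* = 1.739048·5.9018 = 10.2636.

x* = 5.9018, y* = 10.2636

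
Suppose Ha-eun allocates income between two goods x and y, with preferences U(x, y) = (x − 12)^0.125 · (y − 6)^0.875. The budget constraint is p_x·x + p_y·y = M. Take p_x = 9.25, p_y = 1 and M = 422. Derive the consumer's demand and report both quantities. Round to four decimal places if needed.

Let x' = x−12, y' = y−6. MRS = (1/7)·y'/x' = p_x/p_y.
After buying the subsistence bundle (12, 6), a share 0.125 of the remaining income goes to x: x* = 12 + 0.125·(M − 12p_x − 6p_y)/p_x.
Discretionary income = 422 − 12·9.25 − 6·1 = 305; x* = 12 + 0.125·305/9.25 = 16.1216; y* = 6 + 0.875·305/1 = 272.875.

x* = 16.1216, y* = 272.875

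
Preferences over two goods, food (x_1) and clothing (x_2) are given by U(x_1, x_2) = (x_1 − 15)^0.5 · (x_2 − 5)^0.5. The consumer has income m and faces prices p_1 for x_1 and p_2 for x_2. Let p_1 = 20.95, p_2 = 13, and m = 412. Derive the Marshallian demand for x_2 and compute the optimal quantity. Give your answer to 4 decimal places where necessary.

x_2* = 6.2596

Let x_1' = x_1−15, x_2' = x_2−5. MRS = x_2'/x_1' = p_1/p_2.
Substituting into the budget: x_1* = 15 + 0.5·(m − 15·p_1 − 5·p_2)/p_1, and x_2* = 5 + 0.5·(…)/p_2.
Discretionary income = 412 − 15·20.95 − 5·13 = 32.75; x_2* = 5 + 0.5·32.75/13 = 6.2596.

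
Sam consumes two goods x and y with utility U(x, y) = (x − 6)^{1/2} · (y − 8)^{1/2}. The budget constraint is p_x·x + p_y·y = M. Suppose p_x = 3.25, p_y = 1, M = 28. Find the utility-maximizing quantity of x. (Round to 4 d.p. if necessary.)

Let x' = x−6, y' = y−8. MRS = y'/x' = p_x/p_y.
After buying the subsistence bundle (6, 8), a share 0.5 of the remaining income goes to x: x* = 6 + 0.5·(M − 6p_x − 8p_y)/p_x.
Discretionary income = 28 − 6·3.25 − 8·1 = 0.5; x* = 6 + 0.5·0.5/3.25 = 6.0769.

x* = 6.0769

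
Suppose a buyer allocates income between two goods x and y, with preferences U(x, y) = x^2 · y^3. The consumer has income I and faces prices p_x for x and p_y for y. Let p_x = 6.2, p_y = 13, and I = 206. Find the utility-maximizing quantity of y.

y* = 9.5077

MU_x/MU_y = (2·y)/(3·x); tangency sets this equal to p_x/p_y.
Rearranging, p_y·y = (3/2)·p_x·x. Substituting into the budget gives p_x·x·(1 + (3/2)) = I.
Demand: x*(p_x,p_y,I) = 0.4·I/p_x and y* = 0.6·I/p_y.
At p_x=6.2, p_y=13, I=206: y* = 0.6·206/13 = 9.5077.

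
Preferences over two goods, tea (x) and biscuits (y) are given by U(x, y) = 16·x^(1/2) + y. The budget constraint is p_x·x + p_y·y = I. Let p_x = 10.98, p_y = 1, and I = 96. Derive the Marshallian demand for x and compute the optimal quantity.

x* = 0.5309

MU_x = 8/√x, MU_y = 1. Tangency: 8/√x = p_x/p_y.
Solve: √x = 8·p_y/p_x, so x*(p_x,p_y) = (8·p_y/p_x)², and y* = (I − p_x·x*)/p_y.
Plugging in: x* = (8·1/10.98)² = 0.5309.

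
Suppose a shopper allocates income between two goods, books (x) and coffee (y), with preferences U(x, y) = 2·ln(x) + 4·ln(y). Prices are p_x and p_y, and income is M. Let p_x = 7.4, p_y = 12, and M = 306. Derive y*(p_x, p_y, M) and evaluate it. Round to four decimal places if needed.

The MRS is (1/2)·y/x. Set MRS = p_x/p_y.
Rearranging, p_y·y = 2·p_x·x. Substituting into the budget gives p_x·x·(1 + 2) = M.
Demand: x*(p_x,p_y,M) = 1/3·M/p_x and y* = 2/3·M/p_y.
At p_x=7.4, p_y=12, M=306: y* = 2/3·306/12 = 17.

y* = 17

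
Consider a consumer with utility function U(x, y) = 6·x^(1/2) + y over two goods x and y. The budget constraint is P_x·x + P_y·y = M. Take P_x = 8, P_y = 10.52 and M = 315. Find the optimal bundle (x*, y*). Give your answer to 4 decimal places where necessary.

x* = 15.563, y* = 18.108

MU_x = 3/√x, MU_y = 1. Tangency: 3/√x = P_x/P_y.
Thus x* = (3·P_y/P_x)² — independent of M — with the rest of income spent on y.
Plugging in: x* = (3·10.52/8)² = 15.563, y* = 18.108.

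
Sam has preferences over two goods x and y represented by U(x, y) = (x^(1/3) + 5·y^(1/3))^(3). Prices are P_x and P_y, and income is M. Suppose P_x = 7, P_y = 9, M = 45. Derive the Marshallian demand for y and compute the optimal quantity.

y* = 4.5396

MRS = MU_x/MU_y = (1/5)·(y/x)^(2/3). Set equal to P_x/P_y.
Hence y/x = (5·P_x/P_y)^(1/(2/3)), i.e. raised to the 1.5 power.
Substitute y = (y/x)·x into the budget: x* = M/(P_x + P_y·(y/x)).
Numerically y/x = 7.668992, so x* = 45/(7 + 9·7.668992) = 0.5919 and y* = 7.668992·0.5919 = 4.5396.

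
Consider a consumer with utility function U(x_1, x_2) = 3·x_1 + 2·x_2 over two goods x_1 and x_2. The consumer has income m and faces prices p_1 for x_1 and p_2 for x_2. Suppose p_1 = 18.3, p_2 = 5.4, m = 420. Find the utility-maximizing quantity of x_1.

Perfect substitutes: compare marginal utility per dollar. 3/p_1 vs 2/p_2 → 0.1639 vs 0.3704.
x_2 gives more utility per dollar, so spend all income on x_2: x_2* = m/p_2, x_1* = 0.
Numerically: x_1* = 0, x_2* = 77.7778.

x_1* = 0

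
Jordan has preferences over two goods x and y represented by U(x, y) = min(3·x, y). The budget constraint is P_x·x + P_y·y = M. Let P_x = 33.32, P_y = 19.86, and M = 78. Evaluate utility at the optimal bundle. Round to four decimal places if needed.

Leontief preferences: the optimum is at the kink where x/1 = y/3, i.e. y = 3·x.
Budget: P_x·x + P_y·3·x = M, so (P_x + 3·P_y)·x = M.
Demand: x*(P_x,P_y,M) = M/(P_x + 3·P_y), y* = 3·M/(P_x + 3·P_y).
Here 33.32 + 3·19.86 = 92.9, giving x* = 0.8396 and y* = 2.5188.
Utility at the optimum: U(0.8396, 2.5188) = 2.5188.

V = 2.5188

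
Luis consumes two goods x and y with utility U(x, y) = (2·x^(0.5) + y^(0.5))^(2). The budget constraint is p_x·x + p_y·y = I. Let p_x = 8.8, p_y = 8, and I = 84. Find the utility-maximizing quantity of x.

x* = 7.4866

From the CES first-order condition, 2·(y/x)^(0.5) = p_x/p_y.
Solve for the ratio: y/x = [(1/2)·p_x/p_y]^(2).
With the ratio pinned down, the budget gives x* = I/(p_x + p_y·(y/x)) and y* = (y/x)·x*.
Numerically y/x = 0.3025, so x* = 84/(8.8 + 8·0.3025) = 7.4866.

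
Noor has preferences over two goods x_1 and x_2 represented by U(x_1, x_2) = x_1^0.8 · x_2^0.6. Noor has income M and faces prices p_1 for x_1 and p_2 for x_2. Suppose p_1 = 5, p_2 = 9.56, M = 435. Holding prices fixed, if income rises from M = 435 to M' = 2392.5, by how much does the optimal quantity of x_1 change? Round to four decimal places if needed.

Δx_1* = 223.7143

The MRS is (4/3)·x_2/x_1. Set MRS = p_1/p_2.
So 0.8·p_2·x_2 = 0.6·p_1·x_1; combined with the budget, a share 4/7 of income goes to x_1.
Demand: x_1*(p_1,p_2,M) = 4/7·M/p_1 and x_2* = 3/7·M/p_2.
At p_1=5, p_2=9.56, M=435: x_1* = 4/7·435/5 = 49.7143.
At M' = 2392.5: x_1* = 273.4286. Change: 273.4286 − 49.7143 = 223.7143.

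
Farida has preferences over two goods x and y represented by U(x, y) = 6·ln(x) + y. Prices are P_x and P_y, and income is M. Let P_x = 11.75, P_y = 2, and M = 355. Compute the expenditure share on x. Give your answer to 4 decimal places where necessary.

So x*(P_x,P_y) = 6·P_y/P_x, independent of income; and y* = (M − 6·P_y)/P_y.
At the given prices: x* = 6·2/11.75 = 1.0213, and y* = 171.5.
Expenditure on x: 11.75·1.0213 = 12; share = 0.0338.

share on x = 0.0338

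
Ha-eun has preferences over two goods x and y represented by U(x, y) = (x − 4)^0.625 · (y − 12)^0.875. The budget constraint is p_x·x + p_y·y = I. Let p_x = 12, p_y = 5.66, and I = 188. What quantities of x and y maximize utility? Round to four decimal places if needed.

MRS = (5/7)·(y−12)/(x−4). Tangency with p_x/p_y gives y−12 = (7/5)·(p_x/p_y)·(x−4).
After buying the subsistence bundle (4, 12), a share 5/12 of the remaining income goes to x: x* = 4 + 5/12·(I − 4p_x − 12p_y)/p_x.
Discretionary income = 188 − 4·12 − 12·5.66 = 72.08; x* = 4 + 5/12·72.08/12 = 6.5028; y* = 12 + 7/12·72.08/5.66 = 19.4287.

x* = 6.5028, y* = 19.4287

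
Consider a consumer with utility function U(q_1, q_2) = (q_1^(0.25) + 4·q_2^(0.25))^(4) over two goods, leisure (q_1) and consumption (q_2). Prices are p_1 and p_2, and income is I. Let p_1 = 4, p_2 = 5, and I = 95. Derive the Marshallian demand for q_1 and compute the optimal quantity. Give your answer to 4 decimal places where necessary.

q_1* = 3.4448

With the ratio pinned down, the budget gives q_1* = I/(p_1 + p_2·(q_2/q_1)) and q_2* = (q_2/q_1)·q_1*.
Numerically q_2/q_1 = 4.71556, so q_1* = 95/(4 + 5·4.71556) = 3.4448.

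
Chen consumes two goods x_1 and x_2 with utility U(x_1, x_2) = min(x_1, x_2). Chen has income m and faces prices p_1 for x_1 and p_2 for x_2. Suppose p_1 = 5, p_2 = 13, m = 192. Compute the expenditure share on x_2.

With perfect complements, no substitution: consume in ratio x_1:x_2 = 1:1.
Budget: p_1·x_1 + p_2·x_1 = m, so (p_1 + p_2)·x_1 = m.
Demand: x_1*(p_1,p_2,m) = m/(p_1 + p_2), x_2* = m/(p_1 + p_2).
Here 5 + 13 = 18, giving x_1* = 10.6667 and x_2* = 10.6667.
Expenditure on x_2: 13·10.6667 = 138.6667; share = 0.7222.

share on x_2 = 0.7222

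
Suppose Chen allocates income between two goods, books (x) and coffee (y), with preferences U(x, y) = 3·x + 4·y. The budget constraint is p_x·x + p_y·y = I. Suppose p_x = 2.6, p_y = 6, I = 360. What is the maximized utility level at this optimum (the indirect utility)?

Perfect substitutes: compare marginal utility per dollar. 3/p_x vs 4/p_y → 1.1538 vs 0.6667.
x gives more utility per dollar, so spend all income on x: x* = I/p_x, y* = 0.
Numerically: x* = 138.4615, y* = 0.
Utility at the optimum: U(138.4615, 0) = 415.3846.

V = 415.3846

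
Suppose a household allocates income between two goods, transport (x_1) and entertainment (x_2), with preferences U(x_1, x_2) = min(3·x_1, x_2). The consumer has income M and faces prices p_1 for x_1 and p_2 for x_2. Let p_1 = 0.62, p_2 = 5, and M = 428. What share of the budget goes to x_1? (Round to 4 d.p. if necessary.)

Leontief preferences: the optimum is at the kink where x_1/1 = x_2/3, i.e. x_2 = 3·x_1.
Budget: p_1·x_1 + p_2·3·x_1 = M, so (p_1 + 3·p_2)·x_1 = M.
Demand: x_1*(p_1,p_2,M) = M/(p_1 + 3·p_2), x_2* = 3·M/(p_1 + 3·p_2).
Here 0.62 + 3·5 = 15.62, giving x_1* = 27.4008 and x_2* = 82.2023.
Expenditure on x_1: 0.62·27.4008 = 16.9885; share = 0.0397.

share on x_1 = 0.0397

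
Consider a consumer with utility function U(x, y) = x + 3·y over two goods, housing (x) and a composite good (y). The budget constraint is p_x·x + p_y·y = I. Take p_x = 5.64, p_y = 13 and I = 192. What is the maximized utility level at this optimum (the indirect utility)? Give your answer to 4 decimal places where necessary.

Linear utility — the consumer picks whichever good has higher MU/price: 1/5.64 = 0.1773 vs 3/13 = 0.2308.
y gives more utility per dollar, so spend all income on y: y* = I/p_y, x* = 0.
Numerically: x* = 0, y* = 14.7692.
Utility at the optimum: U(0, 14.7692) = 44.3077.

V = 44.3077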